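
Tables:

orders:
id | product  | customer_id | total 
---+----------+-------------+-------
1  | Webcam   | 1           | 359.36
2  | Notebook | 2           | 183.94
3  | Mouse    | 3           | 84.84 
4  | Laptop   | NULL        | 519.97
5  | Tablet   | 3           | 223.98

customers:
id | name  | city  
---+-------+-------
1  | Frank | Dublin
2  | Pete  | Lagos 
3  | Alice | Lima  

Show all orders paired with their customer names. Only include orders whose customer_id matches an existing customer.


INNER JOIN keeps only orders rows whose customer_id matches an id in customers. Walk through each order:
  - order 1 (Webcam): customer_id=1 -> matches Frank
  - order 2 (Notebook): customer_id=2 -> matches Pete
  - order 3 (Mouse): customer_id=3 -> matches Alice
  - order 4 (Laptop): customer_id=NULL, no match -> dropped
  - order 5 (Tablet): customer_id=3 -> matches Alice
So 1 of 5 rows is dropped.

SQL:
SELECT a.product, b.name AS customer
FROM orders a
INNER JOIN customers b ON a.customer_id = b.id

Result:
product  | customer
---------+---------
Webcam   | Frank   
Notebook | Pete    
Mouse    | Alice   
Tablet   | Alice   


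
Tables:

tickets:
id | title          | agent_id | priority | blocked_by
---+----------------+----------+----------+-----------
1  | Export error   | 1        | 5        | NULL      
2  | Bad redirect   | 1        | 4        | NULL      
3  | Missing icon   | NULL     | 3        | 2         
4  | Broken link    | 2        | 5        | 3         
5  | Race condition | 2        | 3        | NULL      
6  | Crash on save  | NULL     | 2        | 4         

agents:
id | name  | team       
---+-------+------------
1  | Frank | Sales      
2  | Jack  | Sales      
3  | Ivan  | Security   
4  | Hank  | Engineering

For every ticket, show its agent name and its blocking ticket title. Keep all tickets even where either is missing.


Two LEFT JOINs from the same base table tickets: one to agents via agent_id, one to tickets itself via blocked_by. Both are LEFT so every ticket is preserved.
Match against agents:
  - ticket 1 (Export error): agent_id=1 -> matches Frank
  - ticket 2 (Bad redirect): agent_id=1 -> matches Frank
  - ticket 3 (Missing icon): agent_id=NULL, no match -> kept with NULL
  - ticket 4 (Broken link): agent_id=2 -> matches Jack
  - ticket 5 (Race condition): agent_id=2 -> matches Jack
  - ticket 6 (Crash on save): agent_id=NULL, no match -> kept with NULL
Match against tickets (self):
  - ticket 1 (Export error): blocked_by=NULL -> NULL
  - ticket 2 (Bad redirect): blocked_by=NULL -> NULL
  - ticket 3 (Missing icon): blocked_by=2 -> Bad redirect
  - ticket 4 (Broken link): blocked_by=3 -> Missing icon
  - ticket 5 (Race condition): blocked_by=NULL -> NULL
  - ticket 6 (Crash on save): blocked_by=4 -> Broken link

SQL:
SELECT a.title, b.name AS agent, c.title AS blocked_by
FROM tickets a
LEFT JOIN agents b ON a.agent_id = b.id
LEFT JOIN tickets c ON a.blocked_by = c.id

Result:
title          | agent | blocked_by  
---------------+-------+-------------
Export error   | Frank | NULL        
Bad redirect   | Frank | NULL        
Missing icon   | NULL  | Bad redirect
Broken link    | Jack  | Missing icon
Race condition | Jack  | NULL        
Crash on save  | NULL  | Broken link 


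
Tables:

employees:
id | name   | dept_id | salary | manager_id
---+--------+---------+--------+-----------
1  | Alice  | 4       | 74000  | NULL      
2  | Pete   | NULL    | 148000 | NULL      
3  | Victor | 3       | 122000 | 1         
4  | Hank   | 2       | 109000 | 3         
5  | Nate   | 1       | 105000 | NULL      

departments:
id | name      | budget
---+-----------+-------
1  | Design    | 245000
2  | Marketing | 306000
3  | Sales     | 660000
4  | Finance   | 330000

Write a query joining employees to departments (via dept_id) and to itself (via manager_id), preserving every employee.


Two LEFT JOINs from the same base table employees: one to departments via dept_id, one to employees itself via manager_id. Both are LEFT so every employee is preserved.
Match against departments:
  - employee 1 (Alice): dept_id=4 -> matches Finance
  - employee 2 (Pete): dept_id=NULL, no match -> kept with NULL
  - employee 3 (Victor): dept_id=3 -> matches Sales
  - employee 4 (Hank): dept_id=2 -> matches Marketing
  - employee 5 (Nate): dept_id=1 -> matches Design
Match against employees (self):
  - employee 1 (Alice): manager_id=NULL -> NULL
  - employee 2 (Pete): manager_id=NULL -> NULL
  - employee 3 (Victor): manager_id=1 -> Alice
  - employee 4 (Hank): manager_id=3 -> Victor
  - employee 5 (Nate): manager_id=NULL -> NULL

SQL:
SELECT a.name, b.name AS department, c.name AS manager
FROM employees a
LEFT JOIN departments b ON a.dept_id = b.id
LEFT JOIN employees c ON a.manager_id = c.id

Result:
name   | department | manager
-------+------------+--------
Alice  | Finance    | NULL   
Pete   | NULL       | NULL   
Victor | Sales      | Alice  
Hank   | Marketing  | Victor 
Nate   | Design     | NULL   


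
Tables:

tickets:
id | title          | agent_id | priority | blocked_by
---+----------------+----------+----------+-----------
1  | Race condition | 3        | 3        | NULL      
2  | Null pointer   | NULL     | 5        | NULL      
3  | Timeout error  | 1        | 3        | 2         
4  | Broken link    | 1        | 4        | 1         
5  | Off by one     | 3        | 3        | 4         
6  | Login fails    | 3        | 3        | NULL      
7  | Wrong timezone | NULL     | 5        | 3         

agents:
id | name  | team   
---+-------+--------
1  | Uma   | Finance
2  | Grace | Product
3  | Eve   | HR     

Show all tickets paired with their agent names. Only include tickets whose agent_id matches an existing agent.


INNER JOIN keeps only tickets rows whose agent_id matches an id in agents. Walk through each ticket:
  - ticket 1 (Race condition): agent_id=3 -> matches Eve
  - ticket 2 (Null pointer): agent_id=NULL, no match -> dropped
  - ticket 3 (Timeout error): agent_id=1 -> matches Uma
  - ticket 4 (Broken link): agent_id=1 -> matches Uma
  - ticket 5 (Off by one): agent_id=3 -> matches Eve
  - ticket 6 (Login fails): agent_id=3 -> matches Eve
  - ticket 7 (Wrong timezone): agent_id=NULL, no match -> dropped
So 2 of 7 rows are dropped.

SQL:
SELECT a.title, b.name AS agent
FROM tickets a
INNER JOIN agents b ON a.agent_id = b.id

Result:
title          | agent
---------------+------
Race condition | Eve  
Timeout error  | Uma  
Broken link    | Uma  
Off by one     | Eve  
Login fails    | Eve  


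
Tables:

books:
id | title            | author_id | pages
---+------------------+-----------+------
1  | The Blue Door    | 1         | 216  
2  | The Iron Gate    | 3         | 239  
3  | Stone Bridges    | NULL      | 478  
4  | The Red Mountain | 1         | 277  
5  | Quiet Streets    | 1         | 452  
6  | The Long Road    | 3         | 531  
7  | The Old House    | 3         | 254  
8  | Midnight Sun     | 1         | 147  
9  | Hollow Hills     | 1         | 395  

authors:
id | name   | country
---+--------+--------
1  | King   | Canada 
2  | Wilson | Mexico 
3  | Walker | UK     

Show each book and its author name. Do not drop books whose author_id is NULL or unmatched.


LEFT JOIN keeps every row from books (the left table); where author_id has no match in authors, the author columns become NULL. Walk through each book:
  - book 1 (The Blue Door): author_id=1 -> matches King
  - book 2 (The Iron Gate): author_id=3 -> matches Walker
  - book 3 (Stone Bridges): author_id=NULL, no match -> kept with NULL
  - book 4 (The Red Mountain): author_id=1 -> matches King
  - book 5 (Quiet Streets): author_id=1 -> matches King
  - book 6 (The Long Road): author_id=3 -> matches Walker
  - book 7 (The Old House): author_id=3 -> matches Walker
  - book 8 (Midnight Sun): author_id=1 -> matches King
  - book 9 (Hollow Hills): author_id=1 -> matches King
All 9 rows appear; 1 has NULL author.

SQL:
SELECT a.title, b.name AS author
FROM books a
LEFT JOIN authors b ON a.author_id = b.id

Result:
title            | author
-----------------+-------
The Blue Door    | King  
The Iron Gate    | Walker
Stone Bridges    | NULL  
The Red Mountain | King  
Quiet Streets    | King  
The Long Road    | Walker
The Old House    | Walker
Midnight Sun     | King  
Hollow Hills     | King  


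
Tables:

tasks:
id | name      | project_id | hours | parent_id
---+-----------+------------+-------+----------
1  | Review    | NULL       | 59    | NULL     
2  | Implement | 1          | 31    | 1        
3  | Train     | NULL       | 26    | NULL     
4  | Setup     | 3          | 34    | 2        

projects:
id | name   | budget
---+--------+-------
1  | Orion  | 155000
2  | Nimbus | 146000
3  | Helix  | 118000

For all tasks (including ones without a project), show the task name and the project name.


LEFT JOIN keeps every row from tasks (the left table); where project_id has no match in projects, the project columns become NULL. Walk through each task:
  - task 1 (Review): project_id=NULL, no match -> kept with NULL
  - task 2 (Implement): project_id=1 -> matches Orion
  - task 3 (Train): project_id=NULL, no match -> kept with NULL
  - task 4 (Setup): project_id=3 -> matches Helix
All 4 rows appear; 2 have NULL project.

SQL:
SELECT a.name, b.name AS project
FROM tasks a
LEFT JOIN projects b ON a.project_id = b.id

Result:
name      | project
----------+--------
Review    | NULL   
Implement | Orion  
Train     | NULL   
Setup     | Helix  


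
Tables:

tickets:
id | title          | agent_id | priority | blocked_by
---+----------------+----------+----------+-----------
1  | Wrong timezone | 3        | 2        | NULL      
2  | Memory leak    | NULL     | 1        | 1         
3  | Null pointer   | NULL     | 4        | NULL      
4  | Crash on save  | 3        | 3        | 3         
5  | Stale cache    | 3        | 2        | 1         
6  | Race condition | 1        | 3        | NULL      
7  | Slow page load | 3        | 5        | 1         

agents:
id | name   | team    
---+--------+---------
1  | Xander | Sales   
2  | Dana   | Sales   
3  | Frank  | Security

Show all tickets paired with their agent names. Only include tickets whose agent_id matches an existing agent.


INNER JOIN keeps only tickets rows whose agent_id matches an id in agents. Walk through each ticket:
  - ticket 1 (Wrong timezone): agent_id=3 -> matches Frank
  - ticket 2 (Memory leak): agent_id=NULL, no match -> dropped
  - ticket 3 (Null pointer): agent_id=NULL, no match -> dropped
  - ticket 4 (Crash on save): agent_id=3 -> matches Frank
  - ticket 5 (Stale cache): agent_id=3 -> matches Frank
  - ticket 6 (Race condition): agent_id=1 -> matches Xander
  - ticket 7 (Slow page load): agent_id=3 -> matches Frank
So 2 of 7 rows are dropped.

SQL:
SELECT a.title, b.name AS agent
FROM tickets a
INNER JOIN agents b ON a.agent_id = b.id

Result:
title          | agent 
---------------+-------
Wrong timezone | Frank 
Crash on save  | Frank 
Stale cache    | Frank 
Race condition | Xander
Slow page load | Frank 


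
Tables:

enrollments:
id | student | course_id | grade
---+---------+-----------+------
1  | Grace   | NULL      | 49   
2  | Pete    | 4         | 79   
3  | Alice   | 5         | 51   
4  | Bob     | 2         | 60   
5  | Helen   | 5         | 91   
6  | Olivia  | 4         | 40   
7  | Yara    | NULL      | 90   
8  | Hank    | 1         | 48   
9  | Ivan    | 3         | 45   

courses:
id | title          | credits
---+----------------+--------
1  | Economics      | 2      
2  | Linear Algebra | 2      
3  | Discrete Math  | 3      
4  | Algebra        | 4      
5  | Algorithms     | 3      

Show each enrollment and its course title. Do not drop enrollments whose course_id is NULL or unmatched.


LEFT JOIN keeps every row from enrollments (the left table); where course_id has no match in courses, the course columns become NULL. Walk through each enrollment:
  - enrollment 1 (Grace): course_id=NULL, no match -> kept with NULL
  - enrollment 2 (Pete): course_id=4 -> matches Algebra
  - enrollment 3 (Alice): course_id=5 -> matches Algorithms
  - enrollment 4 (Bob): course_id=2 -> matches Linear Algebra
  - enrollment 5 (Helen): course_id=5 -> matches Algorithms
  - enrollment 6 (Olivia): course_id=4 -> matches Algebra
  - enrollment 7 (Yara): course_id=NULL, no match -> kept with NULL
  - enrollment 8 (Hank): course_id=1 -> matches Economics
  - enrollment 9 (Ivan): course_id=3 -> matches Discrete Math
All 9 rows appear; 2 have NULL course.

SQL:
SELECT a.student, b.title AS course
FROM enrollments a
LEFT JOIN courses b ON a.course_id = b.id

Result:
student | course        
--------+---------------
Grace   | NULL          
Pete    | Algebra       
Alice   | Algorithms    
Bob     | Linear Algebra
Helen   | Algorithms    
Olivia  | Algebra       
Yara    | NULL          
Hank    | Economics     
Ivan    | Discrete Math 


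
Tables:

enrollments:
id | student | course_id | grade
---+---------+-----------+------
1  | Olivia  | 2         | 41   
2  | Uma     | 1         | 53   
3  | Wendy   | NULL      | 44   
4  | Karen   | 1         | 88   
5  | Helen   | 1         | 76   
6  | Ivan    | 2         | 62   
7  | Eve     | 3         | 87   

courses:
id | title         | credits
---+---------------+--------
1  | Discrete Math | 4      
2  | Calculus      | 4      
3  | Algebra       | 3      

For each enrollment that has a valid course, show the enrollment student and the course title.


INNER JOIN keeps only enrollments rows whose course_id matches an id in courses. Walk through each enrollment:
  - enrollment 1 (Olivia): course_id=2 -> matches Calculus
  - enrollment 2 (Uma): course_id=1 -> matches Discrete Math
  - enrollment 3 (Wendy): course_id=NULL, no match -> dropped
  - enrollment 4 (Karen): course_id=1 -> matches Discrete Math
  - enrollment 5 (Helen): course_id=1 -> matches Discrete Math
  - enrollment 6 (Ivan): course_id=2 -> matches Calculus
  - enrollment 7 (Eve): course_id=3 -> matches Algebra
So 1 of 7 rows is dropped.

SQL:
SELECT a.student, b.title AS course
FROM enrollments a
INNER JOIN courses b ON a.course_id = b.id

Result:
student | course       
--------+--------------
Olivia  | Calculus     
Uma     | Discrete Math
Karen   | Discrete Math
Helen   | Discrete Math
Ivan    | Calculus     
Eve     | Algebra      


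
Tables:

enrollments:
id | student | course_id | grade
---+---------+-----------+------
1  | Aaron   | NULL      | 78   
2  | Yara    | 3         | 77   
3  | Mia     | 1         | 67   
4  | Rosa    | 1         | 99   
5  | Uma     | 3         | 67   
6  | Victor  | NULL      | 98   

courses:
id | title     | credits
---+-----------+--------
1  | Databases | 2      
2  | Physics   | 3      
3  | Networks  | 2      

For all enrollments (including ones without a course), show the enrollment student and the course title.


LEFT JOIN keeps every row from enrollments (the left table); where course_id has no match in courses, the course columns become NULL. Walk through each enrollment:
  - enrollment 1 (Aaron): course_id=NULL, no match -> kept with NULL
  - enrollment 2 (Yara): course_id=3 -> matches Networks
  - enrollment 3 (Mia): course_id=1 -> matches Databases
  - enrollment 4 (Rosa): course_id=1 -> matches Databases
  - enrollment 5 (Uma): course_id=3 -> matches Networks
  - enrollment 6 (Victor): course_id=NULL, no match -> kept with NULL
All 6 rows appear; 2 have NULL course.

SQL:
SELECT a.student, b.title AS course
FROM enrollments a
LEFT JOIN courses b ON a.course_id = b.id

Result:
student | course   
--------+----------
Aaron   | NULL     
Yara    | Networks 
Mia     | Databases
Rosa    | Databases
Uma     | Networks 
Victor  | NULL     


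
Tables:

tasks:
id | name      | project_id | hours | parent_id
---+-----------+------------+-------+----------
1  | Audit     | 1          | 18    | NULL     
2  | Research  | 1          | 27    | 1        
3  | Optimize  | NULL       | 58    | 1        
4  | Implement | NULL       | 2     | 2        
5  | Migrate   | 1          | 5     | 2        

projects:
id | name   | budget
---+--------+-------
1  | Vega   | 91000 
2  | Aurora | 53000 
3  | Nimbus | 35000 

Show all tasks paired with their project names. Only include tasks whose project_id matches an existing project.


INNER JOIN keeps only tasks rows whose project_id matches an id in projects. Walk through each task:
  - task 1 (Audit): project_id=1 -> matches Vega
  - task 2 (Research): project_id=1 -> matches Vega
  - task 3 (Optimize): project_id=NULL, no match -> dropped
  - task 4 (Implement): project_id=NULL, no match -> dropped
  - task 5 (Migrate): project_id=1 -> matches Vega
So 2 of 5 rows are dropped.

SQL:
SELECT a.name, b.name AS project
FROM tasks a
INNER JOIN projects b ON a.project_id = b.id

Result:
name     | project
---------+--------
Audit    | Vega   
Research | Vega   
Migrate  | Vega   


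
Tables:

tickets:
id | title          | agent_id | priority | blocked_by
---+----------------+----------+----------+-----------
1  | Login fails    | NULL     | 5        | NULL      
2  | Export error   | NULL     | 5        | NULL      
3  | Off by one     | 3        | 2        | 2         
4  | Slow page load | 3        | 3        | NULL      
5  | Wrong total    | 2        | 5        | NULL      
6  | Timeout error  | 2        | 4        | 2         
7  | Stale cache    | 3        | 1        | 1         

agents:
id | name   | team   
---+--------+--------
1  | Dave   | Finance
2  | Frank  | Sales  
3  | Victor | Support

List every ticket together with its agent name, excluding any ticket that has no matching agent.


INNER JOIN keeps only tickets rows whose agent_id matches an id in agents. Walk through each ticket:
  - ticket 1 (Login fails): agent_id=NULL, no match -> dropped
  - ticket 2 (Export error): agent_id=NULL, no match -> dropped
  - ticket 3 (Off by one): agent_id=3 -> matches Victor
  - ticket 4 (Slow page load): agent_id=3 -> matches Victor
  - ticket 5 (Wrong total): agent_id=2 -> matches Frank
  - ticket 6 (Timeout error): agent_id=2 -> matches Frank
  - ticket 7 (Stale cache): agent_id=3 -> matches Victor
So 2 of 7 rows are dropped.

SQL:
SELECT a.title, b.name AS agent
FROM tickets a
INNER JOIN agents b ON a.agent_id = b.id

Result:
title          | agent 
---------------+-------
Off by one     | Victor
Slow page load | Victor
Wrong total    | Frank 
Timeout error  | Frank 
Stale cache    | Victor


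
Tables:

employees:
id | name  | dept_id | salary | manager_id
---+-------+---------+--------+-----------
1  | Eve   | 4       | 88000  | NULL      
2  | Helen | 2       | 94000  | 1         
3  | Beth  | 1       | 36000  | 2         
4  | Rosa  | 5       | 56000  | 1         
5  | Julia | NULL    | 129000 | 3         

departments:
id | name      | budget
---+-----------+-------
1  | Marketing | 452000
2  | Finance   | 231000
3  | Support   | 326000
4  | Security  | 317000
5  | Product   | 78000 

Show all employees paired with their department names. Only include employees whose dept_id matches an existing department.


INNER JOIN keeps only employees rows whose dept_id matches an id in departments. Walk through each employee:
  - employee 1 (Eve): dept_id=4 -> matches Security
  - employee 2 (Helen): dept_id=2 -> matches Finance
  - employee 3 (Beth): dept_id=1 -> matches Marketing
  - employee 4 (Rosa): dept_id=5 -> matches Product
  - employee 5 (Julia): dept_id=NULL, no match -> dropped
So 1 of 5 rows is dropped.

SQL:
SELECT a.name, b.name AS department
FROM employees a
INNER JOIN departments b ON a.dept_id = b.id

Result:
name  | department
------+-----------
Eve   | Security  
Helen | Finance   
Beth  | Marketing 
Rosa  | Product   


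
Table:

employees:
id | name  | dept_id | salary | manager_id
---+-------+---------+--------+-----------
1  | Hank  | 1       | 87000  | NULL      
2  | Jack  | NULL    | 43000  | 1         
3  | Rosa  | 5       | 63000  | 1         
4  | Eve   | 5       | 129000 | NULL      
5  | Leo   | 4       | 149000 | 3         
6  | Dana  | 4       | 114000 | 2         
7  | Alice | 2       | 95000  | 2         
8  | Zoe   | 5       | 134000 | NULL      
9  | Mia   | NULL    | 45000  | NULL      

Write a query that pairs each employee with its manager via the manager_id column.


This is a self-join: employees is joined to a second copy of itself, matching each row's manager_id to another row's id. Use LEFT JOIN so rows with manager_id=NULL are kept.
  - employee 1 (Hank): manager_id=NULL -> NULL
  - employee 2 (Jack): manager_id=1 -> Hank
  - employee 3 (Rosa): manager_id=1 -> Hank
  - employee 4 (Eve): manager_id=NULL -> NULL
  - employee 5 (Leo): manager_id=3 -> Rosa
  - employee 6 (Dana): manager_id=2 -> Jack
  - employee 7 (Alice): manager_id=2 -> Jack
  - employee 8 (Zoe): manager_id=NULL -> NULL
  - employee 9 (Mia): manager_id=NULL -> NULL

SQL:
SELECT a.name AS item, b.name AS manager
FROM employees a
LEFT JOIN employees b ON a.manager_id = b.id

Result:
item  | manager
------+--------
Hank  | NULL   
Jack  | Hank   
Rosa  | Hank   
Eve   | NULL   
Leo   | Rosa   
Dana  | Jack   
Alice | Jack   
Zoe   | NULL   
Mia   | NULL   


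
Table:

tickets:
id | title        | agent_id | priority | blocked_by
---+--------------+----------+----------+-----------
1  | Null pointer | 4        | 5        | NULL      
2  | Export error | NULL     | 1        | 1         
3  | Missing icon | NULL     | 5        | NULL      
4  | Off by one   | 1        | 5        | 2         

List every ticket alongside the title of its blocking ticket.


This is a self-join: tickets is joined to a second copy of itself, matching each row's blocked_by to another row's id. Use LEFT JOIN so rows with blocked_by=NULL are kept.
  - ticket 1 (Null pointer): blocked_by=NULL -> NULL
  - ticket 2 (Export error): blocked_by=1 -> Null pointer
  - ticket 3 (Missing icon): blocked_by=NULL -> NULL
  - ticket 4 (Off by one): blocked_by=2 -> Export error

SQL:
SELECT a.title AS item, b.title AS blocked_by
FROM tickets a
LEFT JOIN tickets b ON a.blocked_by = b.id

Result:
item         | blocked_by  
-------------+-------------
Null pointer | NULL        
Export error | Null pointer
Missing icon | NULL        
Off by one   | Export error


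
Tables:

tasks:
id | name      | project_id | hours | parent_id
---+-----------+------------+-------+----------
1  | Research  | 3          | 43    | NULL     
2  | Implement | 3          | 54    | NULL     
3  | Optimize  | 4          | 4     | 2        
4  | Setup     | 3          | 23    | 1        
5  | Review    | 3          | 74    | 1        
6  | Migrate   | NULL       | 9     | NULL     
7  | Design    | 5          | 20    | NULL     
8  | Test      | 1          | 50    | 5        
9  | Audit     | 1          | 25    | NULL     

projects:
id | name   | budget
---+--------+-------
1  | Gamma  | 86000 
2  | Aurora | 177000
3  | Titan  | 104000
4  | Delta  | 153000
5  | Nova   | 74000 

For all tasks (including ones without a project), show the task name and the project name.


LEFT JOIN keeps every row from tasks (the left table); where project_id has no match in projects, the project columns become NULL. Walk through each task:
  - task 1 (Research): project_id=3 -> matches Titan
  - task 2 (Implement): project_id=3 -> matches Titan
  - task 3 (Optimize): project_id=4 -> matches Delta
  - task 4 (Setup): project_id=3 -> matches Titan
  - task 5 (Review): project_id=3 -> matches Titan
  - task 6 (Migrate): project_id=NULL, no match -> kept with NULL
  - task 7 (Design): project_id=5 -> matches Nova
  - task 8 (Test): project_id=1 -> matches Gamma
  - task 9 (Audit): project_id=1 -> matches Gamma
All 9 rows appear; 1 has NULL project.

SQL:
SELECT a.name, b.name AS project
FROM tasks a
LEFT JOIN projects b ON a.project_id = b.id

Result:
name      | project
----------+--------
Research  | Titan  
Implement | Titan  
Optimize  | Delta  
Setup     | Titan  
Review    | Titan  
Migrate   | NULL   
Design    | Nova   
Test      | Gamma  
Audit     | Gamma  


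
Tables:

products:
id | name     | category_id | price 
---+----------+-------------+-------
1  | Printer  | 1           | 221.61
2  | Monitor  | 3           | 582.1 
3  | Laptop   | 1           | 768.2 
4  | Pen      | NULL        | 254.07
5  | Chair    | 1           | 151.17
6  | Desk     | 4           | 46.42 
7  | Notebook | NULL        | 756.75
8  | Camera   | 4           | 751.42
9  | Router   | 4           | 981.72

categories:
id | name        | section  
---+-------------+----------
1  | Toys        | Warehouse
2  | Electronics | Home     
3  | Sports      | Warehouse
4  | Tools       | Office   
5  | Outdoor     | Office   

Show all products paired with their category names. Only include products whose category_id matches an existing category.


INNER JOIN keeps only products rows whose category_id matches an id in categories. Walk through each product:
  - product 1 (Printer): category_id=1 -> matches Toys
  - product 2 (Monitor): category_id=3 -> matches Sports
  - product 3 (Laptop): category_id=1 -> matches Toys
  - product 4 (Pen): category_id=NULL, no match -> dropped
  - product 5 (Chair): category_id=1 -> matches Toys
  - product 6 (Desk): category_id=4 -> matches Tools
  - product 7 (Notebook): category_id=NULL, no match -> dropped
  - product 8 (Camera): category_id=4 -> matches Tools
  - product 9 (Router): category_id=4 -> matches Tools
So 2 of 9 rows are dropped.

SQL:
SELECT a.name, b.name AS category
FROM products a
INNER JOIN categories b ON a.category_id = b.id

Result:
name    | category
--------+---------
Printer | Toys    
Monitor | Sports  
Laptop  | Toys    
Chair   | Toys    
Desk    | Tools   
Camera  | Tools   
Router  | Tools   


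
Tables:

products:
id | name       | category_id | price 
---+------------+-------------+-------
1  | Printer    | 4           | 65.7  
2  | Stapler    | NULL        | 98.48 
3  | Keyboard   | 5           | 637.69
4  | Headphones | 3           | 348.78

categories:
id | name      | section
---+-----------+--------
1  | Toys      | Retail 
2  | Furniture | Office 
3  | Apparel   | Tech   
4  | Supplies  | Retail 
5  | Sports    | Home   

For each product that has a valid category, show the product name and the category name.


INNER JOIN keeps only products rows whose category_id matches an id in categories. Walk through each product:
  - product 1 (Printer): category_id=4 -> matches Supplies
  - product 2 (Stapler): category_id=NULL, no match -> dropped
  - product 3 (Keyboard): category_id=5 -> matches Sports
  - product 4 (Headphones): category_id=3 -> matches Apparel
So 1 of 4 rows is dropped.

SQL:
SELECT a.name, b.name AS category
FROM products a
INNER JOIN categories b ON a.category_id = b.id

Result:
name       | category
-----------+---------
Printer    | Supplies
Keyboard   | Sports  
Headphones | Apparel 


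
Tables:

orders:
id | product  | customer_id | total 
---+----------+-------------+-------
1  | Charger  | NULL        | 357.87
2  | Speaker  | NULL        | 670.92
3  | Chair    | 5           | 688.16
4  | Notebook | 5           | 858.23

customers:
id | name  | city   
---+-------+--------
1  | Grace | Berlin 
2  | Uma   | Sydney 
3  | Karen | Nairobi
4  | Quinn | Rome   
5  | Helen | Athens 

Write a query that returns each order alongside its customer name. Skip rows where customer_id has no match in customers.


INNER JOIN keeps only orders rows whose customer_id matches an id in customers. Walk through each order:
  - order 1 (Charger): customer_id=NULL, no match -> dropped
  - order 2 (Speaker): customer_id=NULL, no match -> dropped
  - order 3 (Chair): customer_id=5 -> matches Helen
  - order 4 (Notebook): customer_id=5 -> matches Helen
So 2 of 4 rows are dropped.

SQL:
SELECT a.product, b.name AS customer
FROM orders a
INNER JOIN customers b ON a.customer_id = b.id

Result:
product  | customer
---------+---------
Chair    | Helen   
Notebook | Helen   


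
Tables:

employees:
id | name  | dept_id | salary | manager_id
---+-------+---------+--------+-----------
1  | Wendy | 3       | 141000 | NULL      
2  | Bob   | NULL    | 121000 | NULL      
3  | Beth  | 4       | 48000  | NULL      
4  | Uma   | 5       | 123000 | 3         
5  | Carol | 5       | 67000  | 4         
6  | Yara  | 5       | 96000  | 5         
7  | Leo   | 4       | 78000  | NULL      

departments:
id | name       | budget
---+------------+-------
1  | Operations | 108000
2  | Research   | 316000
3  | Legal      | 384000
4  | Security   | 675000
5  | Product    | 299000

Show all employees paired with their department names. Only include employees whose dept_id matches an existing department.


INNER JOIN keeps only employees rows whose dept_id matches an id in departments. Walk through each employee:
  - employee 1 (Wendy): dept_id=3 -> matches Legal
  - employee 2 (Bob): dept_id=NULL, no match -> dropped
  - employee 3 (Beth): dept_id=4 -> matches Security
  - employee 4 (Uma): dept_id=5 -> matches Product
  - employee 5 (Carol): dept_id=5 -> matches Product
  - employee 6 (Yara): dept_id=5 -> matches Product
  - employee 7 (Leo): dept_id=4 -> matches Security
So 1 of 7 rows is dropped.

SQL:
SELECT a.name, b.name AS department
FROM employees a
INNER JOIN departments b ON a.dept_id = b.id

Result:
name  | department
------+-----------
Wendy | Legal     
Beth  | Security  
Uma   | Product   
Carol | Product   
Yara  | Product   
Leo   | Security  


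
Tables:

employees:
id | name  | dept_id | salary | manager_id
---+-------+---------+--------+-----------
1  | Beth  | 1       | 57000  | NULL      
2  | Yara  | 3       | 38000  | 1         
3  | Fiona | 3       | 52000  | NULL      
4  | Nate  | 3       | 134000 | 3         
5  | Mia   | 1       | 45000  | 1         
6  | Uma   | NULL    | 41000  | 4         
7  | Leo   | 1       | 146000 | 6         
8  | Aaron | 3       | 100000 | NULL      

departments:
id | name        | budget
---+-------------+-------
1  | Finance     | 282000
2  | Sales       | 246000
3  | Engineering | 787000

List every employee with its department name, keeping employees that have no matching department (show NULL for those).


LEFT JOIN keeps every row from employees (the left table); where dept_id has no match in departments, the department columns become NULL. Walk through each employee:
  - employee 1 (Beth): dept_id=1 -> matches Finance
  - employee 2 (Yara): dept_id=3 -> matches Engineering
  - employee 3 (Fiona): dept_id=3 -> matches Engineering
  - employee 4 (Nate): dept_id=3 -> matches Engineering
  - employee 5 (Mia): dept_id=1 -> matches Finance
  - employee 6 (Uma): dept_id=NULL, no match -> kept with NULL
  - employee 7 (Leo): dept_id=1 -> matches Finance
  - employee 8 (Aaron): dept_id=3 -> matches Engineering
All 8 rows appear; 1 has NULL department.

SQL:
SELECT a.name, b.name AS department
FROM employees a
LEFT JOIN departments b ON a.dept_id = b.id

Result:
name  | department 
------+------------
Beth  | Finance    
Yara  | Engineering
Fiona | Engineering
Nate  | Engineering
Mia   | Finance    
Uma   | NULL       
Leo   | Finance    
Aaron | Engineering


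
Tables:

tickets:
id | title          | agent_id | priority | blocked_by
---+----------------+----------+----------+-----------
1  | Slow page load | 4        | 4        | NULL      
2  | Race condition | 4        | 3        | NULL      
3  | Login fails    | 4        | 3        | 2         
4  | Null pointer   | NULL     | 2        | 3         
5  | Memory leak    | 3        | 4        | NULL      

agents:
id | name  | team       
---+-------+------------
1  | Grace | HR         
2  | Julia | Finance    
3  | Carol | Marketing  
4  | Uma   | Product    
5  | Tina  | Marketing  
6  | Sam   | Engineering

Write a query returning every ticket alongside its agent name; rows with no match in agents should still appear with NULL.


LEFT JOIN keeps every row from tickets (the left table); where agent_id has no match in agents, the agent columns become NULL. Walk through each ticket:
  - ticket 1 (Slow page load): agent_id=4 -> matches Uma
  - ticket 2 (Race condition): agent_id=4 -> matches Uma
  - ticket 3 (Login fails): agent_id=4 -> matches Uma
  - ticket 4 (Null pointer): agent_id=NULL, no match -> kept with NULL
  - ticket 5 (Memory leak): agent_id=3 -> matches Carol
All 5 rows appear; 1 has NULL agent.

SQL:
SELECT a.title, b.name AS agent
FROM tickets a
LEFT JOIN agents b ON a.agent_id = b.id

Result:
title          | agent
---------------+------
Slow page load | Uma  
Race condition | Uma  
Login fails    | Uma  
Null pointer   | NULL 
Memory leak    | Carol


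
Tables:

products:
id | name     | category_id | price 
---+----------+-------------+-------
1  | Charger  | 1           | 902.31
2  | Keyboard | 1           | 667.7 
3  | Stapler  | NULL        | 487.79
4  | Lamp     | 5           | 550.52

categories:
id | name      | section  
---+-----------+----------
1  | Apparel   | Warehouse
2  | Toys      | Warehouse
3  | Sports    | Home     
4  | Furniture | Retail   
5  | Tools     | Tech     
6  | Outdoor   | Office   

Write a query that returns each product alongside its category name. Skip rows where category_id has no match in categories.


INNER JOIN keeps only products rows whose category_id matches an id in categories. Walk through each product:
  - product 1 (Charger): category_id=1 -> matches Apparel
  - product 2 (Keyboard): category_id=1 -> matches Apparel
  - product 3 (Stapler): category_id=NULL, no match -> dropped
  - product 4 (Lamp): category_id=5 -> matches Tools
So 1 of 4 rows is dropped.

SQL:
SELECT a.name, b.name AS category
FROM products a
INNER JOIN categories b ON a.category_id = b.id

Result:
name     | category
---------+---------
Charger  | Apparel 
Keyboard | Apparel 
Lamp     | Tools   


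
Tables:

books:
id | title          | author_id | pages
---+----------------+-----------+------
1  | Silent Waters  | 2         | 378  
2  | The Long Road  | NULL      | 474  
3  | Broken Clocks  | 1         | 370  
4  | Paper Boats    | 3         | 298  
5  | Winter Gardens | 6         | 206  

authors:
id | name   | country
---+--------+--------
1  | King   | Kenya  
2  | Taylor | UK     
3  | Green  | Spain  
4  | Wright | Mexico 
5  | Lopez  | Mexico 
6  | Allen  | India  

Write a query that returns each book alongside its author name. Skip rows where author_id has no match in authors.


INNER JOIN keeps only books rows whose author_id matches an id in authors. Walk through each book:
  - book 1 (Silent Waters): author_id=2 -> matches Taylor
  - book 2 (The Long Road): author_id=NULL, no match -> dropped
  - book 3 (Broken Clocks): author_id=1 -> matches King
  - book 4 (Paper Boats): author_id=3 -> matches Green
  - book 5 (Winter Gardens): author_id=6 -> matches Allen
So 1 of 5 rows is dropped.

SQL:
SELECT a.title, b.name AS author
FROM books a
INNER JOIN authors b ON a.author_id = b.id

Result:
title          | author
---------------+-------
Silent Waters  | Taylor
Broken Clocks  | King  
Paper Boats    | Green 
Winter Gardens | Allen 


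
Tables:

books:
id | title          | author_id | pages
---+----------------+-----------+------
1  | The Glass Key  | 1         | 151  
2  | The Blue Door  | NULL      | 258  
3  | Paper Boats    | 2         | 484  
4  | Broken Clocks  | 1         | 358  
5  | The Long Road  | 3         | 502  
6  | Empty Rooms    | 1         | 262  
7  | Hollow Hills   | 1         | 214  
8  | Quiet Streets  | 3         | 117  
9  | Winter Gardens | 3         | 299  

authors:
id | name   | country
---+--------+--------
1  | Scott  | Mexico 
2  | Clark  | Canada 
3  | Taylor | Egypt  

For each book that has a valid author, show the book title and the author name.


INNER JOIN keeps only books rows whose author_id matches an id in authors. Walk through each book:
  - book 1 (The Glass Key): author_id=1 -> matches Scott
  - book 2 (The Blue Door): author_id=NULL, no match -> dropped
  - book 3 (Paper Boats): author_id=2 -> matches Clark
  - book 4 (Broken Clocks): author_id=1 -> matches Scott
  - book 5 (The Long Road): author_id=3 -> matches Taylor
  - book 6 (Empty Rooms): author_id=1 -> matches Scott
  - book 7 (Hollow Hills): author_id=1 -> matches Scott
  - book 8 (Quiet Streets): author_id=3 -> matches Taylor
  - book 9 (Winter Gardens): author_id=3 -> matches Taylor
So 1 of 9 rows is dropped.

SQL:
SELECT a.title, b.name AS author
FROM books a
INNER JOIN authors b ON a.author_id = b.id

Result:
title          | author
---------------+-------
The Glass Key  | Scott 
Paper Boats    | Clark 
Broken Clocks  | Scott 
The Long Road  | Taylor
Empty Rooms    | Scott 
Hollow Hills   | Scott 
Quiet Streets  | Taylor
Winter Gardens | Taylor


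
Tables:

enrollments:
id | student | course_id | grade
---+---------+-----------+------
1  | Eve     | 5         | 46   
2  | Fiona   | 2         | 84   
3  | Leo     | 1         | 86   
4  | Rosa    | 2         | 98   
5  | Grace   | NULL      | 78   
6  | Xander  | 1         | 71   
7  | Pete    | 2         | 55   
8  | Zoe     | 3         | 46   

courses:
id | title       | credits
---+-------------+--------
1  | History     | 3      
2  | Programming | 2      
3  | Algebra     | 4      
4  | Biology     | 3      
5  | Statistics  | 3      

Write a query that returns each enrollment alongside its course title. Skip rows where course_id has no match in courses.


INNER JOIN keeps only enrollments rows whose course_id matches an id in courses. Walk through each enrollment:
  - enrollment 1 (Eve): course_id=5 -> matches Statistics
  - enrollment 2 (Fiona): course_id=2 -> matches Programming
  - enrollment 3 (Leo): course_id=1 -> matches History
  - enrollment 4 (Rosa): course_id=2 -> matches Programming
  - enrollment 5 (Grace): course_id=NULL, no match -> dropped
  - enrollment 6 (Xander): course_id=1 -> matches History
  - enrollment 7 (Pete): course_id=2 -> matches Programming
  - enrollment 8 (Zoe): course_id=3 -> matches Algebra
So 1 of 8 rows is dropped.

SQL:
SELECT a.student, b.title AS course
FROM enrollments a
INNER JOIN courses b ON a.course_id = b.id

Result:
student | course     
--------+------------
Eve     | Statistics 
Fiona   | Programming
Leo     | History    
Rosa    | Programming
Xander  | History    
Pete    | Programming
Zoe     | Algebra    


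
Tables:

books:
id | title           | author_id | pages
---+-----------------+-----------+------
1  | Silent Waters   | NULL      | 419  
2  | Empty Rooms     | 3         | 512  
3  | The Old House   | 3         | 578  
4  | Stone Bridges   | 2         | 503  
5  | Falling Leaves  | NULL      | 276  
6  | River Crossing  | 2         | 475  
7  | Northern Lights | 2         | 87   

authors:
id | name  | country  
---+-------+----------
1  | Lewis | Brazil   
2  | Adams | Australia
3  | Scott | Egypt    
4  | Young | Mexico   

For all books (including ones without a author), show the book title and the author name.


LEFT JOIN keeps every row from books (the left table); where author_id has no match in authors, the author columns become NULL. Walk through each book:
  - book 1 (Silent Waters): author_id=NULL, no match -> kept with NULL
  - book 2 (Empty Rooms): author_id=3 -> matches Scott
  - book 3 (The Old House): author_id=3 -> matches Scott
  - book 4 (Stone Bridges): author_id=2 -> matches Adams
  - book 5 (Falling Leaves): author_id=NULL, no match -> kept with NULL
  - book 6 (River Crossing): author_id=2 -> matches Adams
  - book 7 (Northern Lights): author_id=2 -> matches Adams
All 7 rows appear; 2 have NULL author.

SQL:
SELECT a.title, b.name AS author
FROM books a
LEFT JOIN authors b ON a.author_id = b.id

Result:
title           | author
----------------+-------
Silent Waters   | NULL  
Empty Rooms     | Scott 
The Old House   | Scott 
Stone Bridges   | Adams 
Falling Leaves  | NULL  
River Crossing  | Adams 
Northern Lights | Adams 


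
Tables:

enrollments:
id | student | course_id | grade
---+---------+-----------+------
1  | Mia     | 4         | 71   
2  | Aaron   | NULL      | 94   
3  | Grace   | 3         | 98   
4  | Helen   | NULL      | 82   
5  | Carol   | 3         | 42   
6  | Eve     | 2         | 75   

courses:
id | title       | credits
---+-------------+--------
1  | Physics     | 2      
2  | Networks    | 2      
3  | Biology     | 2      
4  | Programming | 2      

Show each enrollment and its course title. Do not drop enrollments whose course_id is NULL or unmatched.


LEFT JOIN keeps every row from enrollments (the left table); where course_id has no match in courses, the course columns become NULL. Walk through each enrollment:
  - enrollment 1 (Mia): course_id=4 -> matches Programming
  - enrollment 2 (Aaron): course_id=NULL, no match -> kept with NULL
  - enrollment 3 (Grace): course_id=3 -> matches Biology
  - enrollment 4 (Helen): course_id=NULL, no match -> kept with NULL
  - enrollment 5 (Carol): course_id=3 -> matches Biology
  - enrollment 6 (Eve): course_id=2 -> matches Networks
All 6 rows appear; 2 have NULL course.

SQL:
SELECT a.student, b.title AS course
FROM enrollments a
LEFT JOIN courses b ON a.course_id = b.id

Result:
student | course     
--------+------------
Mia     | Programming
Aaron   | NULL       
Grace   | Biology    
Helen   | NULL       
Carol   | Biology    
Eve     | Networks   
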